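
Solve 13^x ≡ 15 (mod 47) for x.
27

Baby-step giant-step with step n = ⌈√47⌉ = 7.
Baby steps 13^j mod 47 (j:value) for j=0..6: 0:1, 1:13, 2:28, 3:35, 4:32, 5:40, 6:3.
Giant-step multiplier: 13^(-7) ≡ 13^(46-7) = 13^39 ≡ 41 (mod 47).
Giant steps γ_i = 15·41^i mod 47: γ_0=15, γ_1=4, γ_2=23, γ_3=3 (in table at j=6).
x = i·n + j = 3·7 + 6 = 27.
Check: 13^27 ≡ 15 (mod 47).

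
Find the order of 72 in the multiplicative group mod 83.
82

83 is prime, so ord(72) divides φ(83) = 82.
Divisors of 82: 1, 2, 41, 82.
Repeated squaring: 72^1 ≡ 72, 72^2 ≡ 38, 72^4 ≡ 33, 72^8 ≡ 10, 72^16 ≡ 17, 72^32 ≡ 40, 72^64 ≡ 23 (mod 83).
Test 72^d mod 83 for each divisor d in increasing order:
72^1 ≡ 72
72^2 ≡ 38
72^41 = 72^32·72^8·72^1 ≡ 82
72^82 = 72^64·72^16·72^2 ≡ 1  ← first divisor giving 1
The order is 82.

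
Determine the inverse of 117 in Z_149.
135

gcd(117, 149) = 1, so the inverse exists.
Extended Euclidean algorithm on (149, 117):
149 = 1 × 117 + 32  ⟹  32 = (1)·149 + (-1)·117
117 = 3 × 32 + 21  ⟹  21 = (-3)·149 + (4)·117
32 = 1 × 21 + 11  ⟹  11 = (4)·149 + (-5)·117
21 = 1 × 11 + 10  ⟹  10 = (-7)·149 + (9)·117
11 = 1 × 10 + 1  ⟹  1 = (11)·149 + (-14)·117
So (-14)·117 ≡ 1 (mod 149), i.e. 117^(-1) ≡ -14 ≡ 135 (mod 149).
Check: 117 × 135 = 15795 ≡ 1 (mod 149)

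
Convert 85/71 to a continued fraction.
[1; 5, 14]

Euclidean algorithm steps:
85 = 1 × 71 + 14
71 = 5 × 14 + 1
14 = 14 × 1 + 0
Continued fraction: [1; 5, 14]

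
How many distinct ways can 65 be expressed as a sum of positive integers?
2012558

p(n) counts ways to write n as a sum of positive integers (order ignored).
Euler's pentagonal recurrence: p(k) = p(k-1) + p(k-2) - p(k-5) - p(k-7) + p(k-12) + p(k-15) - ... (offsets j(3j∓1)/2, signs ++--, p(0)=1, p(<0)=0).
DP table for k = 0..64: p(0)=1, p(1)=1, p(2)=2, p(3)=3, p(4)=5, p(5)=7, p(6)=11, p(7)=15, p(8)=22, p(9)=30, p(10)=42, p(11)=56, p(12)=77, p(13)=101, p(14)=135, p(15)=176, p(16)=231, p(17)=297, p(18)=385, p(19)=490, p(20)=627, p(21)=792, p(22)=1002, p(23)=1255, p(24)=1575, p(25)=1958, p(26)=2436, p(27)=3010, p(28)=3718, p(29)=4565, p(30)=5604, p(31)=6842, p(32)=8349, p(33)=10143, p(34)=12310, p(35)=14883, p(36)=17977, p(37)=21637, p(38)=26015, p(39)=31185, p(40)=37338, p(41)=44583, p(42)=53174, p(43)=63261, p(44)=75175, p(45)=89134, p(46)=105558, p(47)=124754, p(48)=147273, p(49)=173525, p(50)=204226, p(51)=239943, p(52)=281589, p(53)=329931, p(54)=386155, p(55)=451276, p(56)=526823, p(57)=614154, p(58)=715220, p(59)=831820, p(60)=966467, p(61)=1121505, p(62)=1300156, p(63)=1505499, p(64)=1741630.
Final step: p(65) = p(64) + p(63) - p(60) - p(58) + p(53) + p(50) - p(43) - p(39) + p(30) + p(25) - p(14) - p(8)
= 1741630 + 1505499 - 966467 - 715220 + 329931 + 204226 - 63261 - 31185 + 5604 + 1958 - 135 - 22
= 2012558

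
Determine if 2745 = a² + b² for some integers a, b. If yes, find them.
12² + 51² (a=12, b=51)

Factorization: 2745 = 3^2 × 5 × 61
By Fermat: n is sum of two squares iff every prime p ≡ 3 (mod 4) appears to even power.
All primes ≡ 3 (mod 4) appear to even power.
Search a = 0, 1, 2, … for 2745 - a² a perfect square: first hit at a = 12: 2745 - 144 = 2601 = 51².
2745 = 12² + 51² = 144 + 2601 ✓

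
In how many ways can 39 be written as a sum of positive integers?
31185

p(n) counts ways to write n as a sum of positive integers (order ignored).
Euler's pentagonal recurrence: p(k) = p(k-1) + p(k-2) - p(k-5) - p(k-7) + p(k-12) + p(k-15) - ... (offsets j(3j∓1)/2, signs ++--, p(0)=1, p(<0)=0).
DP table for k = 0..38: p(0)=1, p(1)=1, p(2)=2, p(3)=3, p(4)=5, p(5)=7, p(6)=11, p(7)=15, p(8)=22, p(9)=30, p(10)=42, p(11)=56, p(12)=77, p(13)=101, p(14)=135, p(15)=176, p(16)=231, p(17)=297, p(18)=385, p(19)=490, p(20)=627, p(21)=792, p(22)=1002, p(23)=1255, p(24)=1575, p(25)=1958, p(26)=2436, p(27)=3010, p(28)=3718, p(29)=4565, p(30)=5604, p(31)=6842, p(32)=8349, p(33)=10143, p(34)=12310, p(35)=14883, p(36)=17977, p(37)=21637, p(38)=26015.
Final step: p(39) = p(38) + p(37) - p(34) - p(32) + p(27) + p(24) - p(17) - p(13) + p(4)
= 26015 + 21637 - 12310 - 8349 + 3010 + 1575 - 297 - 101 + 5
= 31185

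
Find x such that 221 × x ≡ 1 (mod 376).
245

gcd(221, 376) = 1, so the inverse exists.
Extended Euclidean algorithm on (376, 221):
376 = 1 × 221 + 155  ⟹  155 = (1)·376 + (-1)·221
221 = 1 × 155 + 66  ⟹  66 = (-1)·376 + (2)·221
155 = 2 × 66 + 23  ⟹  23 = (3)·376 + (-5)·221
66 = 2 × 23 + 20  ⟹  20 = (-7)·376 + (12)·221
23 = 1 × 20 + 3  ⟹  3 = (10)·376 + (-17)·221
20 = 6 × 3 + 2  ⟹  2 = (-67)·376 + (114)·221
3 = 1 × 2 + 1  ⟹  1 = (77)·376 + (-131)·221
So (-131)·221 ≡ 1 (mod 376), i.e. 221^(-1) ≡ -131 ≡ 245 (mod 376).
Check: 221 × 245 = 54145 ≡ 1 (mod 376)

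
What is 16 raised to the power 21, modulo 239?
22

Repeated squaring. Binary of 21 = 10101.
16^1 ≡ 16 (mod 239); 16^2 ≡ 17 (mod 239); 16^4 ≡ 50 (mod 239); 16^8 ≡ 110 (mod 239); 16^16 ≡ 150 (mod 239)
16^21 = 16^1 × 16^4 × 16^16 ≡ 22 (mod 239)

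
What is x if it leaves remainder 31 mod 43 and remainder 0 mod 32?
160

Using Chinese Remainder Theorem:
M = 43 × 32 = 1376
M1 = 32, M2 = 43
y1 = 32^(-1) mod 43 = 39
y2 = 43^(-1) mod 32 = 3
x = (31×32×39 + 0×43×3) mod 1376 = 160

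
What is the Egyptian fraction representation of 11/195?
1/18 + 1/1170

Greedy algorithm:
11/195: ceiling(195/11) = 18, use 1/18
1/1170: ceiling(1170/1) = 1170, use 1/1170
Result: 11/195 = 1/18 + 1/1170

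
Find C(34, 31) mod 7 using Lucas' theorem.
6

Using Lucas' theorem:
Write n=34 and k=31 in base 7:
n in base 7: [4, 6]
k in base 7: [4, 3]
C(34,31) mod 7 = ∏ C(n_i, k_i) mod 7
Digit binomials (mod 7): C(4,4) = 1; C(6,3) = 20 ≡ 6
Product: 1 × 6 = 6 ≡ 6 (mod 7)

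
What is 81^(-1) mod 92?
25

gcd(81, 92) = 1, so the inverse exists.
Extended Euclidean algorithm on (92, 81):
92 = 1 × 81 + 11  ⟹  11 = (1)·92 + (-1)·81
81 = 7 × 11 + 4  ⟹  4 = (-7)·92 + (8)·81
11 = 2 × 4 + 3  ⟹  3 = (15)·92 + (-17)·81
4 = 1 × 3 + 1  ⟹  1 = (-22)·92 + (25)·81
So (25)·81 ≡ 1 (mod 92), i.e. 81^(-1) ≡ 25 (mod 92).
Check: 81 × 25 = 2025 ≡ 1 (mod 92)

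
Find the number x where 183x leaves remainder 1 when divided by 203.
71

gcd(183, 203) = 1, so the inverse exists.
Extended Euclidean algorithm on (203, 183):
203 = 1 × 183 + 20  ⟹  20 = (1)·203 + (-1)·183
183 = 9 × 20 + 3  ⟹  3 = (-9)·203 + (10)·183
20 = 6 × 3 + 2  ⟹  2 = (55)·203 + (-61)·183
3 = 1 × 2 + 1  ⟹  1 = (-64)·203 + (71)·183
So (71)·183 ≡ 1 (mod 203), i.e. 183^(-1) ≡ 71 (mod 203).
Check: 183 × 71 = 12993 ≡ 1 (mod 203)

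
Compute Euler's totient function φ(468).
144

468 = 2^2 × 3^2 × 13
φ(n) = n × ∏(1 - 1/p) for each prime p dividing n
φ(468) = 468 × (1 - 1/2) × (1 - 1/3) × (1 - 1/13) = 144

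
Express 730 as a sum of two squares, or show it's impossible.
1² + 27² (a=1, b=27)

Factorization: 730 = 2 × 5 × 73
By Fermat: n is sum of two squares iff every prime p ≡ 3 (mod 4) appears to even power.
All primes ≡ 3 (mod 4) appear to even power.
Search a = 0, 1, 2, … for 730 - a² a perfect square: first hit at a = 1: 730 - 1 = 729 = 27².
730 = 1² + 27² = 1 + 729 ✓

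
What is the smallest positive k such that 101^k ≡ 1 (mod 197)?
49

197 is prime, so ord(101) divides φ(197) = 196.
Divisors of 196: 1, 2, 4, 7, 14, 28, 49, 98, 196.
Repeated squaring: 101^1 ≡ 101, 101^2 ≡ 154, 101^4 ≡ 76, 101^8 ≡ 63, 101^16 ≡ 29, 101^32 ≡ 53, 101^64 ≡ 51, 101^128 ≡ 40 (mod 197).
Test 101^d mod 197 for each divisor d in increasing order:
101^1 ≡ 101
101^2 ≡ 154
101^4 ≡ 76
101^7 = 101^4·101^2·101^1 ≡ 104
101^14 = 101^8·101^4·101^2 ≡ 178
101^28 = 101^16·101^8·101^4 ≡ 164
101^49 = 101^32·101^16·101^1 ≡ 1  ← first divisor giving 1
The order is 49.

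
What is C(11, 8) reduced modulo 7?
4

Using Lucas' theorem:
Write n=11 and k=8 in base 7:
n in base 7: [1, 4]
k in base 7: [1, 1]
C(11,8) mod 7 = ∏ C(n_i, k_i) mod 7
Digit binomials (mod 7): C(1,1) = 1; C(4,1) = 4
Product: 1 × 4 = 4 ≡ 4 (mod 7)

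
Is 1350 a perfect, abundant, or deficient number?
abundant

Proper divisors of 1350: sum = 1 + 2 + 3 + 5 + 6 + 9 + 10 + 15 + ... + 225 + 270 + 450 + 675 (23 divisors) = 2370
Since 2370 > 1350, 1350 is abundant.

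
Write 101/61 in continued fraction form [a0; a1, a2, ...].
[1; 1, 1, 1, 9, 2]

Euclidean algorithm steps:
101 = 1 × 61 + 40
61 = 1 × 40 + 21
40 = 1 × 21 + 19
21 = 1 × 19 + 2
19 = 9 × 2 + 1
2 = 2 × 1 + 0
Continued fraction: [1; 1, 1, 1, 9, 2]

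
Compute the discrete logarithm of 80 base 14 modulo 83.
49

Baby-step giant-step with step n = ⌈√83⌉ = 10.
Baby steps 14^j mod 83 (j:value) for j=0..9: 0:1, 1:14, 2:30, 3:5, 4:70, 5:67, 6:25, 7:18, 8:3, 9:42.
Giant-step multiplier: 14^(-10) ≡ 14^(82-10) = 14^72 ≡ 12 (mod 83).
Giant steps γ_i = 80·12^i mod 83: γ_0=80, γ_1=47, γ_2=66, γ_3=45, γ_4=42 (in table at j=9).
x = i·n + j = 4·10 + 9 = 49.
Check: 14^49 ≡ 80 (mod 83).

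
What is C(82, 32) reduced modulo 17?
0

Using Lucas' theorem:
Write n=82 and k=32 in base 17:
n in base 17: [4, 14]
k in base 17: [1, 15]
C(82,32) mod 17 = ∏ C(n_i, k_i) mod 17
Digit binomials (mod 17): C(4,1) = 4; C(14,15) = 0 (k_i > n_i)
Product: 4 × 0 = 0 ≡ 0 (mod 17)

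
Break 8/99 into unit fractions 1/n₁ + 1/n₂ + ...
1/13 + 1/258 + 1/110682

Greedy algorithm:
8/99: ceiling(99/8) = 13, use 1/13
5/1287: ceiling(1287/5) = 258, use 1/258
1/110682: ceiling(110682/1) = 110682, use 1/110682
Result: 8/99 = 1/13 + 1/258 + 1/110682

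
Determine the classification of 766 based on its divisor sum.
deficient

Proper divisors of 766: sum = 1 + 2 + 383 = 386
Since 386 < 766, 766 is deficient.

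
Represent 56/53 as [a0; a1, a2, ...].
[1; 17, 1, 2]

Euclidean algorithm steps:
56 = 1 × 53 + 3
53 = 17 × 3 + 2
3 = 1 × 2 + 1
2 = 2 × 1 + 0
Continued fraction: [1; 17, 1, 2]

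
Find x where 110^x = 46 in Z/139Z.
106

Baby-step giant-step with step n = ⌈√139⌉ = 12.
Baby steps 110^j mod 139 (j:value) for j=0..11: 0:1, 1:110, 2:7, 3:75, 4:49, 5:108, 6:65, 7:61, 8:38, 9:10, 10:127, 11:70.
Giant-step multiplier: 110^(-12) ≡ 110^(138-12) = 110^126 ≡ 91 (mod 139).
Giant steps γ_i = 46·91^i mod 139: γ_0=46, γ_1=16, γ_2=66, γ_3=29, γ_4=137, γ_5=96, γ_6=118, γ_7=35, γ_8=127 (in table at j=10).
x = i·n + j = 8·12 + 10 = 106.
Check: 110^106 ≡ 46 (mod 139).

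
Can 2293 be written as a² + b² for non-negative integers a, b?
23² + 42² (a=23, b=42)

Factorization: 2293 = 2293
By Fermat: n is sum of two squares iff every prime p ≡ 3 (mod 4) appears to even power.
All primes ≡ 3 (mod 4) appear to even power.
Search a = 0, 1, 2, … for 2293 - a² a perfect square: first hit at a = 23: 2293 - 529 = 1764 = 42².
2293 = 23² + 42² = 529 + 1764 ✓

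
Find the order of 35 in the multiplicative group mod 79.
78

79 is prime, so ord(35) divides φ(79) = 78.
Divisors of 78: 1, 2, 3, 6, 13, 26, 39, 78.
Repeated squaring: 35^1 ≡ 35, 35^2 ≡ 40, 35^4 ≡ 20, 35^8 ≡ 5, 35^16 ≡ 25, 35^32 ≡ 72, 35^64 ≡ 49 (mod 79).
Test 35^d mod 79 for each divisor d in increasing order:
35^1 ≡ 35
35^2 ≡ 40
35^3 = 35^2·35^1 ≡ 57
35^6 = 35^4·35^2 ≡ 10
35^13 = 35^8·35^4·35^1 ≡ 24
35^26 = 35^16·35^8·35^2 ≡ 23
35^39 = 35^32·35^4·35^2·35^1 ≡ 78
35^78 = 35^64·35^8·35^4·35^2 ≡ 1  ← first divisor giving 1
The order is 78.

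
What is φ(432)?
144

432 = 2^4 × 3^3
φ(n) = n × ∏(1 - 1/p) for each prime p dividing n
φ(432) = 432 × (1 - 1/2) × (1 - 1/3) = 144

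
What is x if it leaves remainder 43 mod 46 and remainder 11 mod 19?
733

Using Chinese Remainder Theorem:
M = 46 × 19 = 874
M1 = 19, M2 = 46
y1 = 19^(-1) mod 46 = 17
y2 = 46^(-1) mod 19 = 12
x = (43×19×17 + 11×46×12) mod 874 = 733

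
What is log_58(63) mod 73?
63

Baby-step giant-step with step n = ⌈√73⌉ = 9.
Baby steps 58^j mod 73 (j:value) for j=0..8: 0:1, 1:58, 2:6, 3:56, 4:36, 5:44, 6:70, 7:45, 8:55.
Giant-step multiplier: 58^(-9) ≡ 58^(72-9) = 58^63 ≡ 63 (mod 73).
Giant steps γ_i = 63·63^i mod 73: γ_0=63, γ_1=27, γ_2=22, γ_3=72, γ_4=10, γ_5=46, γ_6=51, γ_7=1 (in table at j=0).
x = i·n + j = 7·9 + 0 = 63.
Check: 58^63 ≡ 63 (mod 73).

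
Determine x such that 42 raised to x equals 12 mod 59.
10

Baby-step giant-step with step n = ⌈√59⌉ = 8.
Baby steps 42^j mod 59 (j:value) for j=0..7: 0:1, 1:42, 2:53, 3:43, 4:36, 5:37, 6:20, 7:14.
Giant-step multiplier: 42^(-8) ≡ 42^(58-8) = 42^50 ≡ 29 (mod 59).
Giant steps γ_i = 12·29^i mod 59: γ_0=12, γ_1=53 (in table at j=2).
x = i·n + j = 1·8 + 2 = 10.
Check: 42^10 ≡ 12 (mod 59).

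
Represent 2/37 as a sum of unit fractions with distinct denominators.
1/19 + 1/703

Greedy algorithm:
2/37: ceiling(37/2) = 19, use 1/19
1/703: ceiling(703/1) = 703, use 1/703
Result: 2/37 = 1/19 + 1/703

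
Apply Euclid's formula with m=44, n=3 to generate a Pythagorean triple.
(1927, 264, 1945)

Euclid's formula: a = m² - n², b = 2mn, c = m² + n²
m = 44, n = 3
a = 44² - 3² = 1936 - 9 = 1927
b = 2 × 44 × 3 = 264
c = 44² + 3² = 1936 + 9 = 1945
Verification: 1927² + 264² = 3713329 + 69696 = 3783025 = 1945² ✓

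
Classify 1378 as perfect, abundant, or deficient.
deficient

Proper divisors of 1378: sum = 1 + 2 + 13 + 26 + 53 + 106 + 689 = 890
Since 890 < 1378, 1378 is deficient.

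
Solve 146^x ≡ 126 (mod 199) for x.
68

Baby-step giant-step with step n = ⌈√199⌉ = 15.
Baby steps 146^j mod 199 (j:value) for j=0..14: 0:1, 1:146, 2:23, 3:174, 4:131, 5:22, 6:28, 7:108, 8:47, 9:96, 10:86, 11:19, 12:187, 13:39, 14:122.
Giant-step multiplier: 146^(-15) ≡ 146^(198-15) = 146^183 ≡ 67 (mod 199).
Giant steps γ_i = 126·67^i mod 199: γ_0=126, γ_1=84, γ_2=56, γ_3=170, γ_4=47 (in table at j=8).
x = i·n + j = 4·15 + 8 = 68.
Check: 146^68 ≡ 126 (mod 199).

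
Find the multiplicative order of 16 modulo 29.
7

29 is prime, so ord(16) divides φ(29) = 28.
Divisors of 28: 1, 2, 4, 7, 14, 28.
Repeated squaring: 16^1 ≡ 16, 16^2 ≡ 24, 16^4 ≡ 25, 16^8 ≡ 16, 16^16 ≡ 24 (mod 29).
Test 16^d mod 29 for each divisor d in increasing order:
16^1 ≡ 16
16^2 ≡ 24
16^4 ≡ 25
16^7 = 16^4·16^2·16^1 ≡ 1  ← first divisor giving 1
The order is 7.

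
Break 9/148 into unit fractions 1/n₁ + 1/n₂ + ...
1/17 + 1/504 + 1/317016

Greedy algorithm:
9/148: ceiling(148/9) = 17, use 1/17
5/2516: ceiling(2516/5) = 504, use 1/504
1/317016: ceiling(317016/1) = 317016, use 1/317016
Result: 9/148 = 1/17 + 1/504 + 1/317016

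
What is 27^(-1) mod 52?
27

gcd(27, 52) = 1, so the inverse exists.
Extended Euclidean algorithm on (52, 27):
52 = 1 × 27 + 25  ⟹  25 = (1)·52 + (-1)·27
27 = 1 × 25 + 2  ⟹  2 = (-1)·52 + (2)·27
25 = 12 × 2 + 1  ⟹  1 = (13)·52 + (-25)·27
So (-25)·27 ≡ 1 (mod 52), i.e. 27^(-1) ≡ -25 ≡ 27 (mod 52).
Check: 27 × 27 = 729 ≡ 1 (mod 52)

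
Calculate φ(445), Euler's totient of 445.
352

445 = 5 × 89
φ(n) = n × ∏(1 - 1/p) for each prime p dividing n
φ(445) = 445 × (1 - 1/5) × (1 - 1/89) = 352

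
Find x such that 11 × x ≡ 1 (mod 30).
11

gcd(11, 30) = 1, so the inverse exists.
Extended Euclidean algorithm on (30, 11):
30 = 2 × 11 + 8  ⟹  8 = (1)·30 + (-2)·11
11 = 1 × 8 + 3  ⟹  3 = (-1)·30 + (3)·11
8 = 2 × 3 + 2  ⟹  2 = (3)·30 + (-8)·11
3 = 1 × 2 + 1  ⟹  1 = (-4)·30 + (11)·11
So (11)·11 ≡ 1 (mod 30), i.e. 11^(-1) ≡ 11 (mod 30).
Check: 11 × 11 = 121 ≡ 1 (mod 30)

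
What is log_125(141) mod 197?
9

Baby-step giant-step with step n = ⌈√197⌉ = 15.
Baby steps 125^j mod 197 (j:value) for j=0..14: 0:1, 1:125, 2:62, 3:67, 4:101, 5:17, 6:155, 7:69, 8:154, 9:141, 10:92, 11:74, 12:188, 13:57, 14:33.
h = 141 is already in the table at j=9, so x = 9.
Check: 125^9 ≡ 141 (mod 197).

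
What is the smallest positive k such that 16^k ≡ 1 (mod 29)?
7

29 is prime, so ord(16) divides φ(29) = 28.
Divisors of 28: 1, 2, 4, 7, 14, 28.
Repeated squaring: 16^1 ≡ 16, 16^2 ≡ 24, 16^4 ≡ 25, 16^8 ≡ 16, 16^16 ≡ 24 (mod 29).
Test 16^d mod 29 for each divisor d in increasing order:
16^1 ≡ 16
16^2 ≡ 24
16^4 ≡ 25
16^7 = 16^4·16^2·16^1 ≡ 1  ← first divisor giving 1
The order is 7.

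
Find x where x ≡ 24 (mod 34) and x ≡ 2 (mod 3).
92

Using Chinese Remainder Theorem:
M = 34 × 3 = 102
M1 = 3, M2 = 34
y1 = 3^(-1) mod 34 = 23
y2 = 34^(-1) mod 3 = 1
x = (24×3×23 + 2×34×1) mod 102 = 92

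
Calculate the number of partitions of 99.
169229875

p(n) counts ways to write n as a sum of positive integers (order ignored).
Euler's pentagonal recurrence: p(k) = p(k-1) + p(k-2) - p(k-5) - p(k-7) + p(k-12) + p(k-15) - ... (offsets j(3j∓1)/2, signs ++--, p(0)=1, p(<0)=0).
DP table for k = 0..98: p(0)=1, p(1)=1, p(2)=2, p(3)=3, p(4)=5, p(5)=7, p(6)=11, p(7)=15, p(8)=22, p(9)=30, p(10)=42, p(11)=56, p(12)=77, p(13)=101, p(14)=135, p(15)=176, p(16)=231, p(17)=297, p(18)=385, p(19)=490, p(20)=627, p(21)=792, p(22)=1002, p(23)=1255, p(24)=1575, p(25)=1958, p(26)=2436, p(27)=3010, p(28)=3718, p(29)=4565, p(30)=5604, p(31)=6842, p(32)=8349, p(33)=10143, p(34)=12310, p(35)=14883, p(36)=17977, p(37)=21637, p(38)=26015, p(39)=31185, p(40)=37338, p(41)=44583, p(42)=53174, p(43)=63261, p(44)=75175, p(45)=89134, p(46)=105558, p(47)=124754, p(48)=147273, p(49)=173525, p(50)=204226, p(51)=239943, p(52)=281589, p(53)=329931, p(54)=386155, p(55)=451276, p(56)=526823, p(57)=614154, p(58)=715220, p(59)=831820, p(60)=966467, p(61)=1121505, p(62)=1300156, p(63)=1505499, p(64)=1741630, p(65)=2012558, p(66)=2323520, p(67)=2679689, p(68)=3087735, p(69)=3554345, p(70)=4087968, p(71)=4697205, p(72)=5392783, p(73)=6185689, p(74)=7089500, p(75)=8118264, p(76)=9289091, p(77)=10619863, p(78)=12132164, p(79)=13848650, p(80)=15796476, p(81)=18004327, p(82)=20506255, p(83)=23338469, p(84)=26543660, p(85)=30167357, p(86)=34262962, p(87)=38887673, p(88)=44108109, p(89)=49995925, p(90)=56634173, p(91)=64112359, p(92)=72533807, p(93)=82010177, p(94)=92669720, p(95)=104651419, p(96)=118114304, p(97)=133230930, p(98)=150198136.
Final step: p(99) = p(98) + p(97) - p(94) - p(92) + p(87) + p(84) - p(77) - p(73) + p(64) + p(59) - p(48) - p(42) + p(29) + p(22) - p(7)
= 150198136 + 133230930 - 92669720 - 72533807 + 38887673 + 26543660 - 10619863 - 6185689 + 1741630 + 831820 - 147273 - 53174 + 4565 + 1002 - 15
= 169229875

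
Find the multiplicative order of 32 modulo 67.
66

67 is prime, so ord(32) divides φ(67) = 66.
Divisors of 66: 1, 2, 3, 6, 11, 22, 33, 66.
Repeated squaring: 32^1 ≡ 32, 32^2 ≡ 19, 32^4 ≡ 26, 32^8 ≡ 6, 32^16 ≡ 36, 32^32 ≡ 23, 32^64 ≡ 60 (mod 67).
Test 32^d mod 67 for each divisor d in increasing order:
32^1 ≡ 32
32^2 ≡ 19
32^3 = 32^2·32^1 ≡ 5
32^6 = 32^4·32^2 ≡ 25
32^11 = 32^8·32^2·32^1 ≡ 30
32^22 = 32^16·32^4·32^2 ≡ 29
32^33 = 32^32·32^1 ≡ 66
32^66 = 32^64·32^2 ≡ 1  ← first divisor giving 1
The order is 66.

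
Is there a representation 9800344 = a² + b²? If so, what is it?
Not possible

Factorization: 9800344 = 2^3 × 107^3
By Fermat: n is sum of two squares iff every prime p ≡ 3 (mod 4) appears to even power.
Prime(s) ≡ 3 (mod 4) with odd exponent: [(107, 3)]
Therefore 9800344 cannot be expressed as a² + b².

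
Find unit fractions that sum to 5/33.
1/7 + 1/116 + 1/26796

Greedy algorithm:
5/33: ceiling(33/5) = 7, use 1/7
2/231: ceiling(231/2) = 116, use 1/116
1/26796: ceiling(26796/1) = 26796, use 1/26796
Result: 5/33 = 1/7 + 1/116 + 1/26796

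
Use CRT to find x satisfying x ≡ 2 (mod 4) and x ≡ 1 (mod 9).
10

Using Chinese Remainder Theorem:
M = 4 × 9 = 36
M1 = 9, M2 = 4
y1 = 9^(-1) mod 4 = 1
y2 = 4^(-1) mod 9 = 7
x = (2×9×1 + 1×4×7) mod 36 = 10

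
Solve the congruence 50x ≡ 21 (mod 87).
x ≡ 30 (mod 87)

gcd(50, 87) = 1, which divides 21, so solutions exist.
Find 50^(-1) mod 87 by the extended Euclidean algorithm:
87 = 1 × 50 + 37  ⟹  37 = (1)·87 + (-1)·50
50 = 1 × 37 + 13  ⟹  13 = (-1)·87 + (2)·50
37 = 2 × 13 + 11  ⟹  11 = (3)·87 + (-5)·50
13 = 1 × 11 + 2  ⟹  2 = (-4)·87 + (7)·50
11 = 5 × 2 + 1  ⟹  1 = (23)·87 + (-40)·50
So (-40)·50 ≡ 1 (mod 87), i.e. 50^(-1) ≡ -40 ≡ 47 (mod 87).
x ≡ 47 × 21 = 987 ≡ 30 (mod 87).
Check: 50 × 30 = 1500 ≡ 21 (mod 87).
Unique solution: x ≡ 30 (mod 87)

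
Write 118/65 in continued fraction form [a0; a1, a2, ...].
[1; 1, 4, 2, 2, 2]

Euclidean algorithm steps:
118 = 1 × 65 + 53
65 = 1 × 53 + 12
53 = 4 × 12 + 5
12 = 2 × 5 + 2
5 = 2 × 2 + 1
2 = 2 × 1 + 0
Continued fraction: [1; 1, 4, 2, 2, 2]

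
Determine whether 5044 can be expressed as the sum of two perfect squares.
12² + 70² (a=12, b=70)

Factorization: 5044 = 2^2 × 13 × 97
By Fermat: n is sum of two squares iff every prime p ≡ 3 (mod 4) appears to even power.
All primes ≡ 3 (mod 4) appear to even power.
Search a = 0, 1, 2, … for 5044 - a² a perfect square: first hit at a = 12: 5044 - 144 = 4900 = 70².
5044 = 12² + 70² = 144 + 4900 ✓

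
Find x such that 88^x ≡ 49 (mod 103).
92

Baby-step giant-step with step n = ⌈√103⌉ = 11.
Baby steps 88^j mod 103 (j:value) for j=0..10: 0:1, 1:88, 2:19, 3:24, 4:52, 5:44, 6:61, 7:12, 8:26, 9:22, 10:82.
Giant-step multiplier: 88^(-11) ≡ 88^(102-11) = 88^91 ≡ 86 (mod 103).
Giant steps γ_i = 49·86^i mod 103: γ_0=49, γ_1=94, γ_2=50, γ_3=77, γ_4=30, γ_5=5, γ_6=18, γ_7=3, γ_8=52 (in table at j=4).
x = i·n + j = 8·11 + 4 = 92.
Check: 88^92 ≡ 49 (mod 103).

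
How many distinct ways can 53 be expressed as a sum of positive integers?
329931

p(n) counts ways to write n as a sum of positive integers (order ignored).
Euler's pentagonal recurrence: p(k) = p(k-1) + p(k-2) - p(k-5) - p(k-7) + p(k-12) + p(k-15) - ... (offsets j(3j∓1)/2, signs ++--, p(0)=1, p(<0)=0).
DP table for k = 0..52: p(0)=1, p(1)=1, p(2)=2, p(3)=3, p(4)=5, p(5)=7, p(6)=11, p(7)=15, p(8)=22, p(9)=30, p(10)=42, p(11)=56, p(12)=77, p(13)=101, p(14)=135, p(15)=176, p(16)=231, p(17)=297, p(18)=385, p(19)=490, p(20)=627, p(21)=792, p(22)=1002, p(23)=1255, p(24)=1575, p(25)=1958, p(26)=2436, p(27)=3010, p(28)=3718, p(29)=4565, p(30)=5604, p(31)=6842, p(32)=8349, p(33)=10143, p(34)=12310, p(35)=14883, p(36)=17977, p(37)=21637, p(38)=26015, p(39)=31185, p(40)=37338, p(41)=44583, p(42)=53174, p(43)=63261, p(44)=75175, p(45)=89134, p(46)=105558, p(47)=124754, p(48)=147273, p(49)=173525, p(50)=204226, p(51)=239943, p(52)=281589.
Final step: p(53) = p(52) + p(51) - p(48) - p(46) + p(41) + p(38) - p(31) - p(27) + p(18) + p(13) - p(2)
= 281589 + 239943 - 147273 - 105558 + 44583 + 26015 - 6842 - 3010 + 385 + 101 - 2
= 329931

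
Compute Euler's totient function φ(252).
72

252 = 2^2 × 3^2 × 7
φ(n) = n × ∏(1 - 1/p) for each prime p dividing n
φ(252) = 252 × (1 - 1/2) × (1 - 1/3) × (1 - 1/7) = 72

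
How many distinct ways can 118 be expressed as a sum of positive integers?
1482074143

p(n) counts ways to write n as a sum of positive integers (order ignored).
Euler's pentagonal recurrence: p(k) = p(k-1) + p(k-2) - p(k-5) - p(k-7) + p(k-12) + p(k-15) - ... (offsets j(3j∓1)/2, signs ++--, p(0)=1, p(<0)=0).
DP table for k = 0..117: p(0)=1, p(1)=1, p(2)=2, p(3)=3, p(4)=5, p(5)=7, p(6)=11, p(7)=15, p(8)=22, p(9)=30, p(10)=42, p(11)=56, p(12)=77, p(13)=101, p(14)=135, p(15)=176, p(16)=231, p(17)=297, p(18)=385, p(19)=490, p(20)=627, p(21)=792, p(22)=1002, p(23)=1255, p(24)=1575, p(25)=1958, p(26)=2436, p(27)=3010, p(28)=3718, p(29)=4565, p(30)=5604, p(31)=6842, p(32)=8349, p(33)=10143, p(34)=12310, p(35)=14883, p(36)=17977, p(37)=21637, p(38)=26015, p(39)=31185, p(40)=37338, p(41)=44583, p(42)=53174, p(43)=63261, p(44)=75175, p(45)=89134, p(46)=105558, p(47)=124754, p(48)=147273, p(49)=173525, p(50)=204226, p(51)=239943, p(52)=281589, p(53)=329931, p(54)=386155, p(55)=451276, p(56)=526823, p(57)=614154, p(58)=715220, p(59)=831820, p(60)=966467, p(61)=1121505, p(62)=1300156, p(63)=1505499, p(64)=1741630, p(65)=2012558, p(66)=2323520, p(67)=2679689, p(68)=3087735, p(69)=3554345, p(70)=4087968, p(71)=4697205, p(72)=5392783, p(73)=6185689, p(74)=7089500, p(75)=8118264, p(76)=9289091, p(77)=10619863, p(78)=12132164, p(79)=13848650, p(80)=15796476, p(81)=18004327, p(82)=20506255, p(83)=23338469, p(84)=26543660, p(85)=30167357, p(86)=34262962, p(87)=38887673, p(88)=44108109, p(89)=49995925, p(90)=56634173, p(91)=64112359, p(92)=72533807, p(93)=82010177, p(94)=92669720, p(95)=104651419, p(96)=118114304, p(97)=133230930, p(98)=150198136, p(99)=169229875, p(100)=190569292, p(101)=214481126, p(102)=241265379, p(103)=271248950, p(104)=304801365, p(105)=342325709, p(106)=384276336, p(107)=431149389, p(108)=483502844, p(109)=541946240, p(110)=607163746, p(111)=679903203, p(112)=761002156, p(113)=851376628, p(114)=952050665, p(115)=1064144451, p(116)=1188908248, p(117)=1327710076.
Final step: p(118) = p(117) + p(116) - p(113) - p(111) + p(106) + p(103) - p(96) - p(92) + p(83) + p(78) - p(67) - p(61) + p(48) + p(41) - p(26) - p(18) + p(1)
= 1327710076 + 1188908248 - 851376628 - 679903203 + 384276336 + 271248950 - 118114304 - 72533807 + 23338469 + 12132164 - 2679689 - 1121505 + 147273 + 44583 - 2436 - 385 + 1
= 1482074143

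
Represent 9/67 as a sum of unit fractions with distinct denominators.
1/8 + 1/108 + 1/14472

Greedy algorithm:
9/67: ceiling(67/9) = 8, use 1/8
5/536: ceiling(536/5) = 108, use 1/108
1/14472: ceiling(14472/1) = 14472, use 1/14472
Result: 9/67 = 1/8 + 1/108 + 1/14472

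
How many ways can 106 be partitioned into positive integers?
384276336

p(n) counts ways to write n as a sum of positive integers (order ignored).
Euler's pentagonal recurrence: p(k) = p(k-1) + p(k-2) - p(k-5) - p(k-7) + p(k-12) + p(k-15) - ... (offsets j(3j∓1)/2, signs ++--, p(0)=1, p(<0)=0).
DP table for k = 0..105: p(0)=1, p(1)=1, p(2)=2, p(3)=3, p(4)=5, p(5)=7, p(6)=11, p(7)=15, p(8)=22, p(9)=30, p(10)=42, p(11)=56, p(12)=77, p(13)=101, p(14)=135, p(15)=176, p(16)=231, p(17)=297, p(18)=385, p(19)=490, p(20)=627, p(21)=792, p(22)=1002, p(23)=1255, p(24)=1575, p(25)=1958, p(26)=2436, p(27)=3010, p(28)=3718, p(29)=4565, p(30)=5604, p(31)=6842, p(32)=8349, p(33)=10143, p(34)=12310, p(35)=14883, p(36)=17977, p(37)=21637, p(38)=26015, p(39)=31185, p(40)=37338, p(41)=44583, p(42)=53174, p(43)=63261, p(44)=75175, p(45)=89134, p(46)=105558, p(47)=124754, p(48)=147273, p(49)=173525, p(50)=204226, p(51)=239943, p(52)=281589, p(53)=329931, p(54)=386155, p(55)=451276, p(56)=526823, p(57)=614154, p(58)=715220, p(59)=831820, p(60)=966467, p(61)=1121505, p(62)=1300156, p(63)=1505499, p(64)=1741630, p(65)=2012558, p(66)=2323520, p(67)=2679689, p(68)=3087735, p(69)=3554345, p(70)=4087968, p(71)=4697205, p(72)=5392783, p(73)=6185689, p(74)=7089500, p(75)=8118264, p(76)=9289091, p(77)=10619863, p(78)=12132164, p(79)=13848650, p(80)=15796476, p(81)=18004327, p(82)=20506255, p(83)=23338469, p(84)=26543660, p(85)=30167357, p(86)=34262962, p(87)=38887673, p(88)=44108109, p(89)=49995925, p(90)=56634173, p(91)=64112359, p(92)=72533807, p(93)=82010177, p(94)=92669720, p(95)=104651419, p(96)=118114304, p(97)=133230930, p(98)=150198136, p(99)=169229875, p(100)=190569292, p(101)=214481126, p(102)=241265379, p(103)=271248950, p(104)=304801365, p(105)=342325709.
Final step: p(106) = p(105) + p(104) - p(101) - p(99) + p(94) + p(91) - p(84) - p(80) + p(71) + p(66) - p(55) - p(49) + p(36) + p(29) - p(14) - p(6)
= 342325709 + 304801365 - 214481126 - 169229875 + 92669720 + 64112359 - 26543660 - 15796476 + 4697205 + 2323520 - 451276 - 173525 + 17977 + 4565 - 135 - 11
= 384276336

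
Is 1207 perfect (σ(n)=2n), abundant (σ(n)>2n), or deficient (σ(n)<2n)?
deficient

Proper divisors of 1207: sum = 1 + 17 + 71 = 89
Since 89 < 1207, 1207 is deficient.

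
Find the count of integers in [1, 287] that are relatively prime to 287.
240

287 = 7 × 41
φ(n) = n × ∏(1 - 1/p) for each prime p dividing n
φ(287) = 287 × (1 - 1/7) × (1 - 1/41) = 240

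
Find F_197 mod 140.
117

Matrix identity: Q^n = [[F_(n+1), F_n], [F_n, F_(n-1)]] with Q = [[1,1],[1,0]].
n = 197 = 11000101₂. Square-and-multiply, entries mod 140:
Q^1 = [[1,1],[1,0]]
Q^3 = (Q^1)²·Q = [[3,2],[2,1]]
Q^6 = (Q^3)² = [[13,8],[8,5]]
Q^12 = (Q^6)² = [[93,4],[4,89]]
Q^24 = (Q^12)² = [[125,28],[28,97]]
Q^49 = (Q^24)²·Q = [[85,29],[29,56]]
Q^98 = (Q^49)² = [[86,29],[29,57]]
Q^197 = (Q^98)²·Q = [[64,117],[117,87]]
F_197 mod 140 = Q^197[0][1] = 117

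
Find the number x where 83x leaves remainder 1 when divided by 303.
230

gcd(83, 303) = 1, so the inverse exists.
Extended Euclidean algorithm on (303, 83):
303 = 3 × 83 + 54  ⟹  54 = (1)·303 + (-3)·83
83 = 1 × 54 + 29  ⟹  29 = (-1)·303 + (4)·83
54 = 1 × 29 + 25  ⟹  25 = (2)·303 + (-7)·83
29 = 1 × 25 + 4  ⟹  4 = (-3)·303 + (11)·83
25 = 6 × 4 + 1  ⟹  1 = (20)·303 + (-73)·83
So (-73)·83 ≡ 1 (mod 303), i.e. 83^(-1) ≡ -73 ≡ 230 (mod 303).
Check: 83 × 230 = 19090 ≡ 1 (mod 303)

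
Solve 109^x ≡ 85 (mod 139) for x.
29

Baby-step giant-step with step n = ⌈√139⌉ = 12.
Baby steps 109^j mod 139 (j:value) for j=0..11: 0:1, 1:109, 2:66, 3:105, 4:47, 5:119, 6:44, 7:70, 8:124, 9:33, 10:122, 11:93.
Giant-step multiplier: 109^(-12) ≡ 109^(138-12) = 109^126 ≡ 125 (mod 139).
Giant steps γ_i = 85·125^i mod 139: γ_0=85, γ_1=61, γ_2=119 (in table at j=5).
x = i·n + j = 2·12 + 5 = 29.
Check: 109^29 ≡ 85 (mod 139).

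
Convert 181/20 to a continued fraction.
[9; 20]

Euclidean algorithm steps:
181 = 9 × 20 + 1
20 = 20 × 1 + 0
Continued fraction: [9; 20]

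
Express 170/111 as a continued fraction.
[1; 1, 1, 7, 2, 3]

Euclidean algorithm steps:
170 = 1 × 111 + 59
111 = 1 × 59 + 52
59 = 1 × 52 + 7
52 = 7 × 7 + 3
7 = 2 × 3 + 1
3 = 3 × 1 + 0
Continued fraction: [1; 1, 1, 7, 2, 3]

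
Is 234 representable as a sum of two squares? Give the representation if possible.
3² + 15² (a=3, b=15)

Factorization: 234 = 2 × 3^2 × 13
By Fermat: n is sum of two squares iff every prime p ≡ 3 (mod 4) appears to even power.
All primes ≡ 3 (mod 4) appear to even power.
Search a = 0, 1, 2, … for 234 - a² a perfect square: first hit at a = 3: 234 - 9 = 225 = 15².
234 = 3² + 15² = 9 + 225 ✓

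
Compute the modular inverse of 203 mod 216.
83

gcd(203, 216) = 1, so the inverse exists.
Extended Euclidean algorithm on (216, 203):
216 = 1 × 203 + 13  ⟹  13 = (1)·216 + (-1)·203
203 = 15 × 13 + 8  ⟹  8 = (-15)·216 + (16)·203
13 = 1 × 8 + 5  ⟹  5 = (16)·216 + (-17)·203
8 = 1 × 5 + 3  ⟹  3 = (-31)·216 + (33)·203
5 = 1 × 3 + 2  ⟹  2 = (47)·216 + (-50)·203
3 = 1 × 2 + 1  ⟹  1 = (-78)·216 + (83)·203
So (83)·203 ≡ 1 (mod 216), i.e. 203^(-1) ≡ 83 (mod 216).
Check: 203 × 83 = 16849 ≡ 1 (mod 216)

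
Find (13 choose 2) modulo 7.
1

Using Lucas' theorem:
Write n=13 and k=2 in base 7:
n in base 7: [1, 6]
k in base 7: [0, 2]
C(13,2) mod 7 = ∏ C(n_i, k_i) mod 7
Digit binomials (mod 7): C(1,0) = 1; C(6,2) = 15 ≡ 1
Product: 1 × 1 = 1 ≡ 1 (mod 7)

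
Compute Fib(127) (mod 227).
151

Matrix identity: Q^n = [[F_(n+1), F_n], [F_n, F_(n-1)]] with Q = [[1,1],[1,0]].
n = 127 = 1111111₂. Square-and-multiply, entries mod 227:
Q^1 = [[1,1],[1,0]]
Q^3 = (Q^1)²·Q = [[3,2],[2,1]]
Q^7 = (Q^3)²·Q = [[21,13],[13,8]]
Q^15 = (Q^7)²·Q = [[79,156],[156,150]]
Q^31 = (Q^15)²·Q = [[17,159],[159,85]]
Q^63 = (Q^31)²·Q = [[20,146],[146,101]]
Q^127 = (Q^63)²·Q = [[111,151],[151,187]]
F_127 mod 227 = Q^127[0][1] = 151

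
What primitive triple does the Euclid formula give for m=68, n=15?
(4399, 2040, 4849)

Euclid's formula: a = m² - n², b = 2mn, c = m² + n²
m = 68, n = 15
a = 68² - 15² = 4624 - 225 = 4399
b = 2 × 68 × 15 = 2040
c = 68² + 15² = 4624 + 225 = 4849
Verification: 4399² + 2040² = 19351201 + 4161600 = 23512801 = 4849² ✓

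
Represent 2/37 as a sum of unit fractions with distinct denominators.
1/19 + 1/703

Greedy algorithm:
2/37: ceiling(37/2) = 19, use 1/19
1/703: ceiling(703/1) = 703, use 1/703
Result: 2/37 = 1/19 + 1/703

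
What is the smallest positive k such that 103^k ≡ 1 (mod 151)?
75

151 is prime, so ord(103) divides φ(151) = 150.
Divisors of 150: 1, 2, 3, 5, 6, 10, 15, 25, 30, 50, 75, 150.
Repeated squaring: 103^1 ≡ 103, 103^2 ≡ 39, 103^4 ≡ 11, 103^8 ≡ 121, 103^16 ≡ 145, 103^32 ≡ 36, 103^64 ≡ 88, 103^128 ≡ 43 (mod 151).
Test 103^d mod 151 for each divisor d in increasing order:
103^1 ≡ 103
103^2 ≡ 39
103^3 = 103^2·103^1 ≡ 91
103^5 = 103^4·103^1 ≡ 76
103^6 = 103^4·103^2 ≡ 127
103^10 = 103^8·103^2 ≡ 38
103^15 = 103^8·103^4·103^2·103^1 ≡ 19
103^25 = 103^16·103^8·103^1 ≡ 118
103^30 = 103^16·103^8·103^4·103^2 ≡ 59
103^50 = 103^32·103^16·103^2 ≡ 32
103^75 = 103^64·103^8·103^2·103^1 ≡ 1  ← first divisor giving 1
The order is 75.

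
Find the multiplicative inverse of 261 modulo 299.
118

gcd(261, 299) = 1, so the inverse exists.
Extended Euclidean algorithm on (299, 261):
299 = 1 × 261 + 38  ⟹  38 = (1)·299 + (-1)·261
261 = 6 × 38 + 33  ⟹  33 = (-6)·299 + (7)·261
38 = 1 × 33 + 5  ⟹  5 = (7)·299 + (-8)·261
33 = 6 × 5 + 3  ⟹  3 = (-48)·299 + (55)·261
5 = 1 × 3 + 2  ⟹  2 = (55)·299 + (-63)·261
3 = 1 × 2 + 1  ⟹  1 = (-103)·299 + (118)·261
So (118)·261 ≡ 1 (mod 299), i.e. 261^(-1) ≡ 118 (mod 299).
Check: 261 × 118 = 30798 ≡ 1 (mod 299)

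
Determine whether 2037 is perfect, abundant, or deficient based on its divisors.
deficient

Proper divisors of 2037: sum = 1 + 3 + 7 + 21 + 97 + 291 + 679 = 1099
Since 1099 < 2037, 2037 is deficient.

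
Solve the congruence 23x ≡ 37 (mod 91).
x ≡ 57 (mod 91)

gcd(23, 91) = 1, which divides 37, so solutions exist.
Find 23^(-1) mod 91 by the extended Euclidean algorithm:
91 = 3 × 23 + 22  ⟹  22 = (1)·91 + (-3)·23
23 = 1 × 22 + 1  ⟹  1 = (-1)·91 + (4)·23
So (4)·23 ≡ 1 (mod 91), i.e. 23^(-1) ≡ 4 (mod 91).
x ≡ 4 × 37 = 148 ≡ 57 (mod 91).
Check: 23 × 57 = 1311 ≡ 37 (mod 91).
Unique solution: x ≡ 57 (mod 91)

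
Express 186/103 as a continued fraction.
[1; 1, 4, 6, 1, 2]

Euclidean algorithm steps:
186 = 1 × 103 + 83
103 = 1 × 83 + 20
83 = 4 × 20 + 3
20 = 6 × 3 + 2
3 = 1 × 2 + 1
2 = 2 × 1 + 0
Continued fraction: [1; 1, 4, 6, 1, 2]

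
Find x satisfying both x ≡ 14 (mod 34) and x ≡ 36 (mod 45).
1476

Using Chinese Remainder Theorem:
M = 34 × 45 = 1530
M1 = 45, M2 = 34
y1 = 45^(-1) mod 34 = 31
y2 = 34^(-1) mod 45 = 4
x = (14×45×31 + 36×34×4) mod 1530 = 1476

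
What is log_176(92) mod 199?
132

Baby-step giant-step with step n = ⌈√199⌉ = 15.
Baby steps 176^j mod 199 (j:value) for j=0..14: 0:1, 1:176, 2:131, 3:171, 4:47, 5:113, 6:187, 7:77, 8:20, 9:137, 10:33, 11:37, 12:144, 13:71, 14:158.
Giant-step multiplier: 176^(-15) ≡ 176^(198-15) = 176^183 ≡ 88 (mod 199).
Giant steps γ_i = 92·88^i mod 199: γ_0=92, γ_1=136, γ_2=28, γ_3=76, γ_4=121, γ_5=101, γ_6=132, γ_7=74, γ_8=144 (in table at j=12).
x = i·n + j = 8·15 + 12 = 132.
Check: 176^132 ≡ 92 (mod 199).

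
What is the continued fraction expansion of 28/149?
[0; 5, 3, 9]

Euclidean algorithm steps:
28 = 0 × 149 + 28
149 = 5 × 28 + 9
28 = 3 × 9 + 1
9 = 9 × 1 + 0
Continued fraction: [0; 5, 3, 9]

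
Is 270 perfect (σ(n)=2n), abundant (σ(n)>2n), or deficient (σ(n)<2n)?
abundant

Proper divisors of 270: sum = 1 + 2 + 3 + 5 + 6 + 9 + 10 + 15 + 18 + 27 + 30 + 45 + 54 + 90 + 135 = 450
Since 450 > 270, 270 is abundant.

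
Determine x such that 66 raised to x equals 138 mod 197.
190

Baby-step giant-step with step n = ⌈√197⌉ = 15.
Baby steps 66^j mod 197 (j:value) for j=0..14: 0:1, 1:66, 2:22, 3:73, 4:90, 5:30, 6:10, 7:69, 8:23, 9:139, 10:112, 11:103, 12:100, 13:99, 14:33.
Giant-step multiplier: 66^(-15) ≡ 66^(196-15) = 66^181 ≡ 18 (mod 197).
Giant steps γ_i = 138·18^i mod 197: γ_0=138, γ_1=120, γ_2=190, γ_3=71, γ_4=96, γ_5=152, γ_6=175, γ_7=195, γ_8=161, γ_9=140, γ_10=156, γ_11=50, γ_12=112 (in table at j=10).
x = i·n + j = 12·15 + 10 = 190.
Check: 66^190 ≡ 138 (mod 197).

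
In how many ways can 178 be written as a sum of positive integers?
571701605655

p(n) counts ways to write n as a sum of positive integers (order ignored).
Euler's pentagonal recurrence: p(k) = p(k-1) + p(k-2) - p(k-5) - p(k-7) + p(k-12) + p(k-15) - ... (offsets j(3j∓1)/2, signs ++--, p(0)=1, p(<0)=0).
DP table for k = 0..177: p(0)=1, p(1)=1, p(2)=2, p(3)=3, p(4)=5, p(5)=7, p(6)=11, p(7)=15, p(8)=22, p(9)=30, p(10)=42, p(11)=56, p(12)=77, p(13)=101, p(14)=135, p(15)=176, p(16)=231, p(17)=297, p(18)=385, p(19)=490, p(20)=627, p(21)=792, p(22)=1002, p(23)=1255, p(24)=1575, p(25)=1958, p(26)=2436, p(27)=3010, p(28)=3718, p(29)=4565, p(30)=5604, p(31)=6842, p(32)=8349, p(33)=10143, p(34)=12310, p(35)=14883, p(36)=17977, p(37)=21637, p(38)=26015, p(39)=31185, p(40)=37338, p(41)=44583, p(42)=53174, p(43)=63261, p(44)=75175, p(45)=89134, p(46)=105558, p(47)=124754, p(48)=147273, p(49)=173525, p(50)=204226, p(51)=239943, p(52)=281589, p(53)=329931, p(54)=386155, p(55)=451276, p(56)=526823, p(57)=614154, p(58)=715220, p(59)=831820, p(60)=966467, p(61)=1121505, p(62)=1300156, p(63)=1505499, p(64)=1741630, p(65)=2012558, p(66)=2323520, p(67)=2679689, p(68)=3087735, p(69)=3554345, p(70)=4087968, p(71)=4697205, p(72)=5392783, p(73)=6185689, p(74)=7089500, p(75)=8118264, p(76)=9289091, p(77)=10619863, p(78)=12132164, p(79)=13848650, p(80)=15796476, p(81)=18004327, p(82)=20506255, p(83)=23338469, p(84)=26543660, p(85)=30167357, p(86)=34262962, p(87)=38887673, p(88)=44108109, p(89)=49995925, p(90)=56634173, p(91)=64112359, p(92)=72533807, p(93)=82010177, p(94)=92669720, p(95)=104651419, p(96)=118114304, p(97)=133230930, p(98)=150198136, p(99)=169229875, p(100)=190569292, p(101)=214481126, p(102)=241265379, p(103)=271248950, p(104)=304801365, p(105)=342325709, p(106)=384276336, p(107)=431149389, p(108)=483502844, p(109)=541946240, p(110)=607163746, p(111)=679903203, p(112)=761002156, p(113)=851376628, p(114)=952050665, p(115)=1064144451, p(116)=1188908248, p(117)=1327710076, p(118)=1482074143, p(119)=1653668665, p(120)=1844349560, p(121)=2056148051, p(122)=2291320912, p(123)=2552338241, p(124)=2841940500, p(125)=3163127352, p(126)=3519222692, p(127)=3913864295, p(128)=4351078600, p(129)=4835271870, p(130)=5371315400, p(131)=5964539504, p(132)=6620830889, p(133)=7346629512, p(134)=8149040695, p(135)=9035836076, p(136)=10015581680, p(137)=11097645016, p(138)=12292341831, p(139)=13610949895, p(140)=15065878135, p(141)=16670689208, p(142)=18440293320, p(143)=20390982757, p(144)=22540654445, p(145)=24908858009, p(146)=27517052599, p(147)=30388671978, p(148)=33549419497, p(149)=37027355200, p(150)=40853235313, p(151)=45060624582, p(152)=49686288421, p(153)=54770336324, p(154)=60356673280, p(155)=66493182097, p(156)=73232243759, p(157)=80630964769, p(158)=88751778802, p(159)=97662728555, p(160)=107438159466, p(161)=118159068427, p(162)=129913904637, p(163)=142798995930, p(164)=156919475295, p(165)=172389800255, p(166)=189334822579, p(167)=207890420102, p(168)=228204732751, p(169)=250438925115, p(170)=274768617130, p(171)=301384802048, p(172)=330495499613, p(173)=362326859895, p(174)=397125074750, p(175)=435157697830, p(176)=476715857290, p(177)=522115831195.
Final step: p(178) = p(177) + p(176) - p(173) - p(171) + p(166) + p(163) - p(156) - p(152) + p(143) + p(138) - p(127) - p(121) + p(108) + p(101) - p(86) - p(78) + p(61) + p(52) - p(33) - p(23) + p(2)
= 522115831195 + 476715857290 - 362326859895 - 301384802048 + 189334822579 + 142798995930 - 73232243759 - 49686288421 + 20390982757 + 12292341831 - 3913864295 - 2056148051 + 483502844 + 214481126 - 34262962 - 12132164 + 1121505 + 281589 - 10143 - 1255 + 2
= 571701605655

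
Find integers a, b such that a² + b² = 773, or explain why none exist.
17² + 22² (a=17, b=22)

Factorization: 773 = 773
By Fermat: n is sum of two squares iff every prime p ≡ 3 (mod 4) appears to even power.
All primes ≡ 3 (mod 4) appear to even power.
Search a = 0, 1, 2, … for 773 - a² a perfect square: first hit at a = 17: 773 - 289 = 484 = 22².
773 = 17² + 22² = 289 + 484 ✓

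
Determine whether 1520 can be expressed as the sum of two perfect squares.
Not possible

Factorization: 1520 = 2^4 × 5 × 19
By Fermat: n is sum of two squares iff every prime p ≡ 3 (mod 4) appears to even power.
Prime(s) ≡ 3 (mod 4) with odd exponent: [(19, 1)]
Therefore 1520 cannot be expressed as a² + b².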